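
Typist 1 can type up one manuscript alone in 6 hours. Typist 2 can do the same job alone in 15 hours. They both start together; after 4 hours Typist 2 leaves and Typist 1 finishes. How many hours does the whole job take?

22/5 hours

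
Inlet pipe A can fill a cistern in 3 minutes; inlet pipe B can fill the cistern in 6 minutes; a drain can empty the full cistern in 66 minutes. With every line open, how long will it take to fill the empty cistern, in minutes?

33/16 minutes

Net rate = 1/3 + 1/6 − 1/66 = (22 + 11 − 1)/66 = 32/66 = 16/33 per minute.
Filling time = 1 ÷ (16/33) = 33/16 minutes.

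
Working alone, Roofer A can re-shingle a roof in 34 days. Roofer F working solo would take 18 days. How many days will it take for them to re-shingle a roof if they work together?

Combined rate: 1/34 + 1/18 = (9 + 17)/306 = 26/306 = 13/153 per day.
Time = 1 ÷ (13/153) = 153/13 days.

153/13 days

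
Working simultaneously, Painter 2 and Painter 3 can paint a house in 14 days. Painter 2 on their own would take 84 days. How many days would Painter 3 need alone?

84/5 days

Combined rate is 1/14 per day.
Known contribution: 1/84 per day.
So Painter 3's rate is 1/14 − 1/84 = 5/84, meaning 84/5 days alone.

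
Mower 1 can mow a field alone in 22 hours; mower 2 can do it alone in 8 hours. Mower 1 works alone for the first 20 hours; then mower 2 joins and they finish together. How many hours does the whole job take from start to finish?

308/15 hours

In 20 hours mower 1 does 20/22 = 10/11 of the job, leaving 1/11.
Mower 1 and mower 2 together work at 15/88 per hour, so finishing takes 1/11 ÷ 15/88 = 8/15 hours.
Total time = 20 + 8/15 = 308/15 hours.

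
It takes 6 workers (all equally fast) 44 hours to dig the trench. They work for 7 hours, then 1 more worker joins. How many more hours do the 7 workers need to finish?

One worker does 1/264 of the job per hour.
After 7 hours with 6 workers, 7/44 is done (37/44 left).
With 7 workers the rate is 7/264, so the rest takes 37/44 ÷ 7/264 = 222/7 hours.

222/7 hours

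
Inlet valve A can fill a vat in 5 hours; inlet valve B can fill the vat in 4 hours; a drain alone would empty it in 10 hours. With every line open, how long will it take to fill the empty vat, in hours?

20/7 hours

Net rate = 1/5 + 1/4 − 1/10 = (4 + 5 − 2)/20 = 7/20 per hour.
Filling time = 1 ÷ (7/20) = 20/7 hours.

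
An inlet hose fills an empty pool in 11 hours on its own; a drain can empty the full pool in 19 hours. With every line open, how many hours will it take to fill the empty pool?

Net rate = 1/11 − 1/19 = (19 − 11)/209 = 8/209 per hour.
Filling time = 1 ÷ (8/209) = 209/8 hours.

209/8 hours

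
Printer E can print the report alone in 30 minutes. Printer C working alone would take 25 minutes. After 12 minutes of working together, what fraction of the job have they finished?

Combined rate: 1/30 + 1/25 = (5 + 6)/150 = 11/150 per minute.
In 12 minutes they complete 12·11/150 = 22/25 of the job.

22/25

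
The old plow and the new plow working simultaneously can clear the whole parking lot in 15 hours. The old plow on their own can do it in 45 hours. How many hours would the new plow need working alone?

45/2 hours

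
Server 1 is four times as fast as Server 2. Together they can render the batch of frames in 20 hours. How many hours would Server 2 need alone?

100 hours

Let Server 2's rate be r; then Server 1's rate is 4r, so together (4 + 1)r = 5r = 1/20.
Thus r = 1/100 per hour.
Server 2 alone: 100 hours; Server 1 alone: 25 hours.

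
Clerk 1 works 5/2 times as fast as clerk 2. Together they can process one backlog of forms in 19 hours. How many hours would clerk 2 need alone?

Let clerk 2's rate be r; then clerk 1's rate is (5/2)r, so together (5/2 + 1)r = (7/2)r = 1/19.
Thus r = 2/133 per hour.
Clerk 2 alone: 133/2 hours; clerk 1 alone: 133/5 hours.

133/2 hours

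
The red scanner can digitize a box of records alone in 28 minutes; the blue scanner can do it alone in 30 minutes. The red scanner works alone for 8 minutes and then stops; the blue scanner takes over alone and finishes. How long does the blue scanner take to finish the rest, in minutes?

150/7 minutes

In 8 minutes the red scanner does 8/28 = 2/7 of the job, leaving 5/7.
The blue scanner works at 1/30 per minute, so finishing takes 5/7 ÷ 1/30 = 150/7 minutes.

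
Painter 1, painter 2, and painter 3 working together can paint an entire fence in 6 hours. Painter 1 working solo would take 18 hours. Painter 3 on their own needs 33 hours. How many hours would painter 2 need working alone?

99/8 hours

Combined rate is 1/6 per hour.
Known contribution: 1/18 + 1/33 = (11 + 6)/198 = 17/198 per hour.
So painter 2's rate is 1/6 − 17/198 = 8/99, meaning 99/8 hours alone.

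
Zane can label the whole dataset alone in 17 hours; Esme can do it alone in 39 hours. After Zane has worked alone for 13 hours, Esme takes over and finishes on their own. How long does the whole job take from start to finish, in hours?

377/17 hours

In 13 hours Zane does 13/17 of the job, leaving 4/17.
Esme works at 1/39 per hour, so finishing takes 4/17 ÷ 1/39 = 156/17 hours.
Total time = 13 + 156/17 = 377/17 hours.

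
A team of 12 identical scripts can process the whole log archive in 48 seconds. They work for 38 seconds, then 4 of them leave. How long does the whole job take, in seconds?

53 seconds

One script does 1/576 of the job per second.
After 38 seconds with 12 scripts, 19/24 is done (5/24 left).
With 8 scripts the rate is 8/576 = 1/72, so the rest takes 5/24 ÷ 1/72 = 15 seconds.
Total = 38 + 15 = 53 seconds.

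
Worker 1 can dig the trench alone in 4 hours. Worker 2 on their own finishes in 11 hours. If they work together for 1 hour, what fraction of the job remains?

29/44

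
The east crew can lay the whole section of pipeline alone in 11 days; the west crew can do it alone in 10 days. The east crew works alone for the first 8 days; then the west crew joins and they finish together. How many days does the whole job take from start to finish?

66/7 days

In 8 days the east crew does 8/11 of the job, leaving 3/11.
The east crew and the west crew together work at 21/110 per day, so finishing takes 3/11 ÷ 21/110 = 10/7 days.
Total time = 8 + 10/7 = 66/7 days.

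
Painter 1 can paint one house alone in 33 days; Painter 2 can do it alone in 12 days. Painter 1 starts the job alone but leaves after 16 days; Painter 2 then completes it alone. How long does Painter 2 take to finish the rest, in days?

68/11 days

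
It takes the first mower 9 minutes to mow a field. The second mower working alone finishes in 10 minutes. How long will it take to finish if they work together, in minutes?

90/19 minutes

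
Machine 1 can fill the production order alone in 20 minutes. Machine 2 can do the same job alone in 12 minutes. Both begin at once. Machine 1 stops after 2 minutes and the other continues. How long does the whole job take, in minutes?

In the first 2 minutes the combined rate is 2/15, so 4/15 of the job is done, leaving 11/15.
After machine 1 leaves the rate is 1/12 per minute; the remaining 11/15 takes 44/5 minutes.
Total = 2 + 44/5 = 54/5 minutes.

54/5 minutes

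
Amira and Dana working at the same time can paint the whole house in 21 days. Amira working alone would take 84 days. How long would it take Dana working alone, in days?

28 days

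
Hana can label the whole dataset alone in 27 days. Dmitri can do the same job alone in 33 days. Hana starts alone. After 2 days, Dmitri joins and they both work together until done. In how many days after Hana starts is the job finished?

In the first 2 days Hana alone does 2/27 of the job, leaving 25/27.
Once everyone is working, combined rate: 1/27 + 1/33 = (11 + 9)/297 = 20/297 per day.
Remaining 25/27 at 20/297 per day takes 55/4 days.
Total from the start = 2 + 55/4 = 63/4 days.

63/4 days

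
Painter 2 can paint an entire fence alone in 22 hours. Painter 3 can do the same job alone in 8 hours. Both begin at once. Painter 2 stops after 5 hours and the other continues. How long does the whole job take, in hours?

68/11 hours

In the first 5 hours the combined rate is 15/88, so 75/88 of the job is done, leaving 13/88.
After painter 2 leaves the rate is 1/8 per hour; the remaining 13/88 takes 13/11 hours.
Total = 5 + 13/11 = 68/11 hours.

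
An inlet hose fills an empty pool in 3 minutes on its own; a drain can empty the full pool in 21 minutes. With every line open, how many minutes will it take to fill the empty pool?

Net rate = 1/3 − 1/21 = (7 − 1)/21 = 6/21 = 2/7 per minute.
Filling time = 1 ÷ (2/7) = 7/2 minutes.

7/2 minutes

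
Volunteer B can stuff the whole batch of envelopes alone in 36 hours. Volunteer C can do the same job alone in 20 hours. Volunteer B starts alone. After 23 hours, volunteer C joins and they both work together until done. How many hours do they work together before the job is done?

In the first 23 hours volunteer B alone does 23/36 of the job, leaving 13/36.
Once everyone is working, combined rate: 1/36 + 1/20 = (5 + 9)/180 = 14/180 = 7/90 per hour.
Remaining 13/36 at 7/90 per hour takes 65/14 hours.

65/14 hours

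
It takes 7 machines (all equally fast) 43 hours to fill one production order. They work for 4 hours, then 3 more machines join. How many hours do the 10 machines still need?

273/10 hours

One machine does 1/301 of the job per hour.
After 4 hours with 7 machines, 4/43 is done (39/43 left).
With 10 machines the rate is 10/301, so the rest takes 39/43 ÷ 10/301 = 273/10 hours.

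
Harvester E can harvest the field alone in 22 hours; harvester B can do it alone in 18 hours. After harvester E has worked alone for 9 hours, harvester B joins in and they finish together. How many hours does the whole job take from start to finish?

297/20 hours

In 9 hours harvester E does 9/22 of the job, leaving 13/22.
Harvester E and harvester B together work at 10/99 per hour, so finishing takes 13/22 ÷ 10/99 = 117/20 hours.
Total time = 9 + 117/20 = 297/20 hours.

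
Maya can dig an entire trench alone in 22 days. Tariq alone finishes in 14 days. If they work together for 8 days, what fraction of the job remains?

5/77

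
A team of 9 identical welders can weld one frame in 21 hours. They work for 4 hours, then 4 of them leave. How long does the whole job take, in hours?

173/5 hours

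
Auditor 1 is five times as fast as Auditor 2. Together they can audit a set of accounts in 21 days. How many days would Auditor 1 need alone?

Let Auditor 2's rate be r; then Auditor 1's rate is 5r, so together (5 + 1)r = 6r = 1/21.
Thus r = 1/126 per day.
Auditor 2 alone: 126 days; Auditor 1 alone: 126/5 days.

126/5 days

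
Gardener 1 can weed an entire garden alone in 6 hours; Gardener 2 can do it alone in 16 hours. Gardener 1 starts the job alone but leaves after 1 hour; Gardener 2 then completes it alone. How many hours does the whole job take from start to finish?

43/3 hours

In 1 hour Gardener 1 does 1/6 of the job, leaving 5/6.
Gardener 2 works at 1/16 per hour, so finishing takes 5/6 ÷ 1/16 = 40/3 hours.
Total time = 1 + 40/3 = 43/3 hours.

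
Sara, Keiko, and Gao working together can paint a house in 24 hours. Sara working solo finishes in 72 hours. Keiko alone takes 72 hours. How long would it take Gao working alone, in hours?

72 hours

Combined rate is 1/24 per hour.
Known contribution: 1/72 + 1/72 = (1 + 1)/72 = 2/72 = 1/36 per hour.
So Gao's rate is 1/24 − 1/36 = 1/72, meaning 72 hours alone.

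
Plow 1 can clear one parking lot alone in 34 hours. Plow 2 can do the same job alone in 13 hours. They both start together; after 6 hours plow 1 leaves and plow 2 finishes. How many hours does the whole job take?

In the first 6 hours the combined rate is 47/442, so 141/221 of the job is done, leaving 80/221.
After plow 1 leaves the rate is 1/13 per hour; the remaining 80/221 takes 80/17 hours.
Total = 6 + 80/17 = 182/17 hours.

182/17 hours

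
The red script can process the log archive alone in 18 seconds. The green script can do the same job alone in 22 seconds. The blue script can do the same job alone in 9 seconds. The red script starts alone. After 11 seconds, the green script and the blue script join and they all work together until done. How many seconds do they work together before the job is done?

11/6 seconds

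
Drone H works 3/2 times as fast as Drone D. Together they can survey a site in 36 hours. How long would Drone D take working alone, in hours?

90 hours

Let Drone D's rate be r; then Drone H's rate is (3/2)r, so together (3/2 + 1)r = (5/2)r = 1/36.
Thus r = 1/90 per hour.
Drone D alone: 90 hours; Drone H alone: 60 hours.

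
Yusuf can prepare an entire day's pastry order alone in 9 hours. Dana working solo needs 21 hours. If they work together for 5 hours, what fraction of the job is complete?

50/63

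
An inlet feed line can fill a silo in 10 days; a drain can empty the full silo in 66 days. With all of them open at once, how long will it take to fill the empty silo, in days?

Net rate = 1/10 − 1/66 = (33 − 5)/330 = 28/330 = 14/165 per day.
Filling time = 1 ÷ (14/165) = 165/14 days.

165/14 days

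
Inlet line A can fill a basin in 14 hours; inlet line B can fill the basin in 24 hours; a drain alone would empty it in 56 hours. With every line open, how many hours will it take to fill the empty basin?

Net rate = 1/14 + 1/24 − 1/56 = (12 + 7 − 3)/168 = 16/168 = 2/21 per hour.
Filling time = 1 ÷ (2/21) = 21/2 hours.

21/2 hours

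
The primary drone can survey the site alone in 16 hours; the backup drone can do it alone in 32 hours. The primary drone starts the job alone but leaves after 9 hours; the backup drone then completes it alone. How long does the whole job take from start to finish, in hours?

In 9 hours the primary drone does 9/16 of the job, leaving 7/16.
The backup drone works at 1/32 per hour, so finishing takes 7/16 ÷ 1/32 = 14 hours.
Total time = 9 + 14 = 23 hours.

23 hours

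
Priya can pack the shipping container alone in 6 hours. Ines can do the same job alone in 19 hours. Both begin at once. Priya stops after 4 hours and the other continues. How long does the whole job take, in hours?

In the first 4 hours the combined rate is 25/114, so 50/57 of the job is done, leaving 7/57.
After Priya leaves the rate is 1/19 per hour; the remaining 7/57 takes 7/3 hours.
Total = 4 + 7/3 = 19/3 hours.

19/3 hours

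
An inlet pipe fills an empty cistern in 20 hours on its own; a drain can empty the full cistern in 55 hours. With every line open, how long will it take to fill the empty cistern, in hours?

220/7 hours

Net rate = 1/20 − 1/55 = (11 − 4)/220 = 7/220 per hour.
Filling time = 1 ÷ (7/220) = 220/7 hours.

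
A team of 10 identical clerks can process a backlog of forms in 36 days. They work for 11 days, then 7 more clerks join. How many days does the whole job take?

437/17 days

One clerk does 1/360 of the job per day.
After 11 days with 10 clerks, 11/36 is done (25/36 left).
With 17 clerks the rate is 17/360, so the rest takes 25/36 ÷ 17/360 = 250/17 days.
Total = 11 + 250/17 = 437/17 days.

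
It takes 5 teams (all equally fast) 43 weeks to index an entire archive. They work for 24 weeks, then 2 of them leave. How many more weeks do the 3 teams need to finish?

95/3 weeks

One team does 1/215 of the job per week.
After 24 weeks with 5 teams, 24/43 is done (19/43 left).
With 3 teams the rate is 3/215, so the rest takes 19/43 ÷ 3/215 = 95/3 weeks.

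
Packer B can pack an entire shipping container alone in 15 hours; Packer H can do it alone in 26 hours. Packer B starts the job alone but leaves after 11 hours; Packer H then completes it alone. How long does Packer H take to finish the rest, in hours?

104/15 hours

In 11 hours Packer B does 11/15 of the job, leaving 4/15.
Packer H works at 1/26 per hour, so finishing takes 4/15 ÷ 1/26 = 104/15 hours.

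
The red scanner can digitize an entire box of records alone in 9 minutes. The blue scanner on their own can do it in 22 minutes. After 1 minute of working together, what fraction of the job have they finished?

Combined rate: 1/9 + 1/22 = (22 + 9)/198 = 31/198 per minute.
In 1 minute they complete 1·31/198 = 31/198 of the job.

31/198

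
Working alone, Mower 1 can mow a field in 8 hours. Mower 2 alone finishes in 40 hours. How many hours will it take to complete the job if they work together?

With two workers the combined time is the product over the sum: 8·40/(8+40) = 320/48 = 20/3 hours.

20/3 hours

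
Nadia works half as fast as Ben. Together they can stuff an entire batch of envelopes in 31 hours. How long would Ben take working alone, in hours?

Let Ben's rate be r; then Nadia's rate is (1/2)r, so together (1/2 + 1)r = (3/2)r = 1/31.
Thus r = 2/93 per hour.
Ben alone: 93/2 hours; Nadia alone: 93 hours.

93/2 hours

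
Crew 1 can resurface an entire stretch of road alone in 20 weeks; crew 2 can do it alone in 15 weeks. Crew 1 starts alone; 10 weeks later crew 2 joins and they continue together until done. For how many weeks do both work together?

30/7 weeks

In 10 weeks crew 1 does 10/20 = 1/2 of the job, leaving 1/2.
Crew 1 and crew 2 together work at 7/60 per week, so finishing takes 1/2 ÷ 7/60 = 30/7 weeks.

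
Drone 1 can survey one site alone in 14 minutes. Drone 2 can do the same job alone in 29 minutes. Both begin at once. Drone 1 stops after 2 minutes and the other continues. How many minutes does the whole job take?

174/7 minutes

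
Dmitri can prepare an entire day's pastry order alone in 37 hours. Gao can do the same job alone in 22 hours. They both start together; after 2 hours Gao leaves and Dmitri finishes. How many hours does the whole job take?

370/11 hours

In the first 2 hours the combined rate is 59/814, so 59/407 of the job is done, leaving 348/407.
After Gao leaves the rate is 1/37 per hour; the remaining 348/407 takes 348/11 hours.
Total = 2 + 348/11 = 370/11 hours.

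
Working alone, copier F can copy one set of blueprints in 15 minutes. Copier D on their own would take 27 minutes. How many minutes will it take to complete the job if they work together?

135/14 minutes

Combined rate: 1/15 + 1/27 = (9 + 5)/135 = 14/135 per minute.
Time = 1 ÷ (14/135) = 135/14 minutes.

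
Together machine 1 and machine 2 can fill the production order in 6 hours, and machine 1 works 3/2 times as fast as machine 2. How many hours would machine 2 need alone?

Let machine 2's rate be r; then machine 1's rate is (3/2)r, so together (3/2 + 1)r = (5/2)r = 1/6.
Thus r = 1/15 per hour.
Machine 2 alone: 15 hours; machine 1 alone: 10 hours.

15 hours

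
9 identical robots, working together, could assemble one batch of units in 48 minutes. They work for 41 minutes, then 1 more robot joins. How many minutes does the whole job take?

473/10 minutes

One robot does 1/432 of the job per minute.
After 41 minutes with 9 robots, 41/48 is done (7/48 left).
With 10 robots the rate is 10/432 = 5/216, so the rest takes 7/48 ÷ 5/216 = 63/10 minutes.
Total = 41 + 63/10 = 473/10 minutes.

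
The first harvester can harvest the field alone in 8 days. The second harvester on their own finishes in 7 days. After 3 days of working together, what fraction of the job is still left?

Combined rate: 1/8 + 1/7 = (7 + 8)/56 = 15/56 per day.
In 3 days they complete 3·15/56 = 45/56 of the job.
So 11/56 remains.

11/56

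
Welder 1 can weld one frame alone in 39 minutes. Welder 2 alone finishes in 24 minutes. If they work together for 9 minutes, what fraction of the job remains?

Combined rate: 1/39 + 1/24 = (8 + 13)/312 = 21/312 = 7/104 per minute.
In 9 minutes they complete 9·7/104 = 63/104 of the job.
So 41/104 remains.

41/104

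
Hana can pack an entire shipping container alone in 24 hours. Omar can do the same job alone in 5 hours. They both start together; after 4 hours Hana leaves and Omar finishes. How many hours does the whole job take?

In the first 4 hours the combined rate is 29/120, so 29/30 of the job is done, leaving 1/30.
After Hana leaves the rate is 1/5 per hour; the remaining 1/30 takes 1/6 hours.
Total = 4 + 1/6 = 25/6 hours.

25/6 hours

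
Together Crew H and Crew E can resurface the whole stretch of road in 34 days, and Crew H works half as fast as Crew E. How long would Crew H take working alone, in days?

102 days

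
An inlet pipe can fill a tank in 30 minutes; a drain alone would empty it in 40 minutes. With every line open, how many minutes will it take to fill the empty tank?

120 minutes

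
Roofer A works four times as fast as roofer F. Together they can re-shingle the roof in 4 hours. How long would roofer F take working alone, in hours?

20 hours

Let roofer F's rate be r; then roofer A's rate is 4r, so together (4 + 1)r = 5r = 1/4.
Thus r = 1/20 per hour.
Roofer F alone: 20 hours; roofer A alone: 5 hours.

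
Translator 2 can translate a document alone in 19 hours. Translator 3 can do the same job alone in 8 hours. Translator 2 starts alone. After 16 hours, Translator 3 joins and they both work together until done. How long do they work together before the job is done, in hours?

In the first 16 hours Translator 2 alone does 16/19 of the job, leaving 3/19.
Once everyone is working, combined rate: 1/19 + 1/8 = (8 + 19)/152 = 27/152 per hour.
Remaining 3/19 at 27/152 per hour takes 8/9 hours.

8/9 hours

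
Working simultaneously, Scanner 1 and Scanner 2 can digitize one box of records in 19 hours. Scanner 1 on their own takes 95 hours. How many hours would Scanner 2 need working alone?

95/4 hours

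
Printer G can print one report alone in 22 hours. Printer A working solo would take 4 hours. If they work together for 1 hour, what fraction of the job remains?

Combined rate: 1/22 + 1/4 = (2 + 11)/44 = 13/44 per hour.
In 1 hour they complete 1·13/44 = 13/44 of the job.
So 31/44 remains.

31/44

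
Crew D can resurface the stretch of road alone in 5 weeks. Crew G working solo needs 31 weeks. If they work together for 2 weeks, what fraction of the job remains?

Combined rate: 1/5 + 1/31 = (31 + 5)/155 = 36/155 per week.
In 2 weeks they complete 2·36/155 = 72/155 of the job.
So 83/155 remains.

83/155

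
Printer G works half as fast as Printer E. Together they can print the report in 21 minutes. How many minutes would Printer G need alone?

63 minutes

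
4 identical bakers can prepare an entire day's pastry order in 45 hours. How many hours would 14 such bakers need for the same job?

Total work is 4·45 = 180 baker-hours.
With 14 bakers: 180/14 = 90/7 hours.

90/7 hours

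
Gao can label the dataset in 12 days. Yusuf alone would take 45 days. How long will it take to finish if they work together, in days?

180/19 days

With two workers the combined time is the product over the sum: 12·45/(12+45) = 540/57 = 180/19 days.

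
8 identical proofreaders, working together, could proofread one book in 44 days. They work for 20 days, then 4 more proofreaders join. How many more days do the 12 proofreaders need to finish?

16 days

One proofreader does 1/352 of the job per day.
After 20 days with 8 proofreaders, 5/11 is done (6/11 left).
With 12 proofreaders the rate is 12/352 = 3/88, so the rest takes 6/11 ÷ 3/88 = 16 days.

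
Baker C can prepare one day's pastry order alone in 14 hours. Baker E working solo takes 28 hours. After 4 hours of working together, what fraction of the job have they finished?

3/7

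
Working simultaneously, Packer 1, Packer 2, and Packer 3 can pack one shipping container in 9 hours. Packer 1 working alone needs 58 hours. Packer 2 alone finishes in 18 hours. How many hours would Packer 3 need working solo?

261/10 hours

Combined rate is 1/9 per hour.
Known contribution: 1/58 + 1/18 = (9 + 29)/522 = 38/522 = 19/261 per hour.
So Packer 3's rate is 1/9 − 19/261 = 10/261, meaning 261/10 hours alone.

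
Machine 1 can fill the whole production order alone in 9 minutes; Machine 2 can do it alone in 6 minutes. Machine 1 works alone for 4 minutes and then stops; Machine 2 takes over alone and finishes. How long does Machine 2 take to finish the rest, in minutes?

10/3 minutes

In 4 minutes Machine 1 does 4/9 of the job, leaving 5/9.
Machine 2 works at 1/6 per minute, so finishing takes 5/9 ÷ 1/6 = 10/3 minutes.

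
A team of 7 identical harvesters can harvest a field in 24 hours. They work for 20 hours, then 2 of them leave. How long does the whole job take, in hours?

128/5 hours

One harvester does 1/168 of the job per hour.
After 20 hours with 7 harvesters, 5/6 is done (1/6 left).
With 5 harvesters the rate is 5/168, so the rest takes 1/6 ÷ 5/168 = 28/5 hours.
Total = 20 + 28/5 = 128/5 hours.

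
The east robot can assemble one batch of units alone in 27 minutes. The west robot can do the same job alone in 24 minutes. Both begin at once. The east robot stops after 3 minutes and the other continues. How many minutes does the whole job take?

64/3 minutes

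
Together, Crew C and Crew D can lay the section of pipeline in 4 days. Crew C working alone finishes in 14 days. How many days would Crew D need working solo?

28/5 days

Combined rate is 1/4 per day.
Known contribution: 1/14 per day.
So Crew D's rate is 1/4 − 1/14 = 5/28, meaning 28/5 days alone.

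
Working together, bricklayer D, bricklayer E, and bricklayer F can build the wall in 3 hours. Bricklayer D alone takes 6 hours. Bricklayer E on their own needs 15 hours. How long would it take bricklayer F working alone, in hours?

10 hours

Combined rate is 1/3 per hour.
Known contribution: 1/6 + 1/15 = (5 + 2)/30 = 7/30 per hour.
So bricklayer F's rate is 1/3 − 7/30 = 1/10, meaning 10 hours alone.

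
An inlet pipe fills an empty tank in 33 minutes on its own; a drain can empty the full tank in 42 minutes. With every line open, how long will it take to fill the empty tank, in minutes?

154 minutes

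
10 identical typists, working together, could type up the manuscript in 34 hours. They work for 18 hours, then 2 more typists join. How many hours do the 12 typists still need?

40/3 hours

One typist does 1/340 of the job per hour.
After 18 hours with 10 typists, 9/17 is done (8/17 left).
With 12 typists the rate is 12/340 = 3/85, so the rest takes 8/17 ÷ 3/85 = 40/3 hours.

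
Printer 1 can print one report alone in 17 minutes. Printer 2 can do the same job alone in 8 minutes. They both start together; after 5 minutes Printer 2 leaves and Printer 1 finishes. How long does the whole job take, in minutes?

In the first 5 minutes the combined rate is 25/136, so 125/136 of the job is done, leaving 11/136.
After Printer 2 leaves the rate is 1/17 per minute; the remaining 11/136 takes 11/8 minutes.
Total = 5 + 11/8 = 51/8 minutes.

51/8 minutes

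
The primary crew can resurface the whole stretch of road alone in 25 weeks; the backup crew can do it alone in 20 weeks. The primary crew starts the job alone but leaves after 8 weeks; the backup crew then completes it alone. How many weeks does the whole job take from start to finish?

In 8 weeks the primary crew does 8/25 of the job, leaving 17/25.
The backup crew works at 1/20 per week, so finishing takes 17/25 ÷ 1/20 = 68/5 weeks.
Total time = 8 + 68/5 = 108/5 weeks.

108/5 weeks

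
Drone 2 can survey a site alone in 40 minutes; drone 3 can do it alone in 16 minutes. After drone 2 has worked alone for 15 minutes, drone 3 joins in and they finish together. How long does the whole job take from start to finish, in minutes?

155/7 minutes

In 15 minutes drone 2 does 15/40 = 3/8 of the job, leaving 5/8.
Drone 2 and drone 3 together work at 7/80 per minute, so finishing takes 5/8 ÷ 7/80 = 50/7 minutes.
Total time = 15 + 50/7 = 155/7 minutes.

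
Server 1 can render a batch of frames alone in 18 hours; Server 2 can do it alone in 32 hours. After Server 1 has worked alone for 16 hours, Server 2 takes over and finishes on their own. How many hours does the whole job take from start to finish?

In 16 hours Server 1 does 16/18 = 8/9 of the job, leaving 1/9.
Server 2 works at 1/32 per hour, so finishing takes 1/9 ÷ 1/32 = 32/9 hours.
Total time = 16 + 32/9 = 176/9 hours.

176/9 hours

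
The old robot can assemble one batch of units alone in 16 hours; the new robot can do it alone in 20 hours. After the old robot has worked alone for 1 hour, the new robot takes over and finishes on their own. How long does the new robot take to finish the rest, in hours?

75/4 hours

In 1 hour the old robot does 1/16 of the job, leaving 15/16.
The new robot works at 1/20 per hour, so finishing takes 15/16 ÷ 1/20 = 75/4 hours.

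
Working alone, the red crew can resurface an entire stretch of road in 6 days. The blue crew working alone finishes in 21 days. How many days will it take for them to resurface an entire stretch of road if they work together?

Combined rate: 1/6 + 1/21 = (7 + 2)/42 = 9/42 = 3/14 per day.
Time = 1 ÷ (3/14) = 14/3 days.

14/3 days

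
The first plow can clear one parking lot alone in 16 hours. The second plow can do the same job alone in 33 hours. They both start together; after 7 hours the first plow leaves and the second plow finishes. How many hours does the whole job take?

In the first 7 hours the combined rate is 49/528, so 343/528 of the job is done, leaving 185/528.
After the first plow leaves the rate is 1/33 per hour; the remaining 185/528 takes 185/16 hours.
Total = 7 + 185/16 = 297/16 hours.

297/16 hours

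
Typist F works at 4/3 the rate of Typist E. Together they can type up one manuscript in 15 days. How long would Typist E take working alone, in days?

35 days

Let Typist E's rate be r; then Typist F's rate is (4/3)r, so together (4/3 + 1)r = (7/3)r = 1/15.
Thus r = 1/35 per day.
Typist E alone: 35 days; Typist F alone: 105/4 days.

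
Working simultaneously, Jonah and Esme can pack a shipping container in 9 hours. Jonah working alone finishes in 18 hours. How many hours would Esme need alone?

18 hours

Combined rate is 1/9 per hour.
Known contribution: 1/18 per hour.
So Esme's rate is 1/9 − 1/18 = 1/18, meaning 18 hours alone.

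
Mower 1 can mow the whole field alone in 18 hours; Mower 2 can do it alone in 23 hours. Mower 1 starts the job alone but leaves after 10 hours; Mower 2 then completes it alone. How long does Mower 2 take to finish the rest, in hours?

92/9 hours

In 10 hours Mower 1 does 10/18 = 5/9 of the job, leaving 4/9.
Mower 2 works at 1/23 per hour, so finishing takes 4/9 ÷ 1/23 = 92/9 hours.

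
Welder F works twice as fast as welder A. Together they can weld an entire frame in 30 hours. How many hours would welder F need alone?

45 hours

Let welder A's rate be r; then welder F's rate is 2r, so together (2 + 1)r = 3r = 1/30.
Thus r = 1/90 per hour.
Welder A alone: 90 hours; welder F alone: 45 hours.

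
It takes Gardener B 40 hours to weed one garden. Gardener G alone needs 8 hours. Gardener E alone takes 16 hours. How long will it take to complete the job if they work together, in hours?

80/17 hours

Combined rate: 1/40 + 1/8 + 1/16 = (2 + 10 + 5)/80 = 17/80 per hour.
Time = 1 ÷ (17/80) = 80/17 hours.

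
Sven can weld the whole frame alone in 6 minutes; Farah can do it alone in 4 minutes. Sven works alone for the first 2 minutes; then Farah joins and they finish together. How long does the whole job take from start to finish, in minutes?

In 2 minutes Sven does 2/6 = 1/3 of the job, leaving 2/3.
Sven and Farah together work at 5/12 per minute, so finishing takes 2/3 ÷ 5/12 = 8/5 minutes.
Total time = 2 + 8/5 = 18/5 minutes.

18/5 minutes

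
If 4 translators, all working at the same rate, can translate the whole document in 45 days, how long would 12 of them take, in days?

15 days

Total work is 4·45 = 180 translator-days.
With 12 translators: 180/12 = 15 days.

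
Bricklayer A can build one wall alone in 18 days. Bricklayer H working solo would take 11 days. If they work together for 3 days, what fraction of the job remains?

37/66

Combined rate: 1/18 + 1/11 = (11 + 18)/198 = 29/198 per day.
In 3 days they complete 3·29/198 = 29/66 of the job.
So 37/66 remains.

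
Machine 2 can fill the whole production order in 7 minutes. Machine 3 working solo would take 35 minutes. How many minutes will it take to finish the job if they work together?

Combined rate: 1/7 + 1/35 = (5 + 1)/35 = 6/35 per minute.
Time = 1 ÷ (6/35) = 35/6 minutes.

35/6 minutes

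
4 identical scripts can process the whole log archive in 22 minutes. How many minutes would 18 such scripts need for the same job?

Total work is 4·22 = 88 script-minutes.
With 18 scripts: 88/18 = 44/9 minutes.

44/9 minutes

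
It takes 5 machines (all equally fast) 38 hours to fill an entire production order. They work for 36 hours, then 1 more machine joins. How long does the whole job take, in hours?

113/3 hours

One machine does 1/190 of the job per hour.
After 36 hours with 5 machines, 18/19 is done (1/19 left).
With 6 machines the rate is 6/190 = 3/95, so the rest takes 1/19 ÷ 3/95 = 5/3 hours.
Total = 36 + 5/3 = 113/3 hours.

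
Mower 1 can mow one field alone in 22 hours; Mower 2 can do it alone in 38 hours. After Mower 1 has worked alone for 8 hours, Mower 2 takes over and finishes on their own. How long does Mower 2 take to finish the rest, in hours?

266/11 hours

In 8 hours Mower 1 does 8/22 = 4/11 of the job, leaving 7/11.
Mower 2 works at 1/38 per hour, so finishing takes 7/11 ÷ 1/38 = 266/11 hours.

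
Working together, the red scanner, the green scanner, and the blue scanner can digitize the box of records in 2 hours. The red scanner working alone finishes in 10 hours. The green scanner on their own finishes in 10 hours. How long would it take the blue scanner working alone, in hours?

10/3 hours

Combined rate is 1/2 per hour.
Known contribution: 1/10 + 1/10 = (1 + 1)/10 = 2/10 = 1/5 per hour.
So the blue scanner's rate is 1/2 − 1/5 = 3/10, meaning 10/3 hours alone.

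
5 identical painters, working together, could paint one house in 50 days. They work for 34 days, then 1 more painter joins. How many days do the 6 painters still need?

40/3 days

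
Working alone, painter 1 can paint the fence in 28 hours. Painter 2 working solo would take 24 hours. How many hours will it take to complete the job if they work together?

168/13 hours

With two workers the combined time is the product over the sum: 28·24/(28+24) = 672/52 = 168/13 hours.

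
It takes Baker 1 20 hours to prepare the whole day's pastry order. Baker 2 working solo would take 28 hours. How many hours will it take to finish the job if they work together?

35/3 hours

With two workers the combined time is the product over the sum: 20·28/(20+28) = 560/48 = 35/3 hours.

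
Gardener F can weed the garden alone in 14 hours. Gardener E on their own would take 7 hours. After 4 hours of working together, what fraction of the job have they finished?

Combined rate: 1/14 + 1/7 = (1 + 2)/14 = 3/14 per hour.
In 4 hours they complete 4·3/14 = 6/7 of the job.

6/7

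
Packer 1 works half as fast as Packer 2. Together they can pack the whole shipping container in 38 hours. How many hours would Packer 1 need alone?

Let Packer 2's rate be r; then Packer 1's rate is (1/2)r, so together (1/2 + 1)r = (3/2)r = 1/38.
Thus r = 1/57 per hour.
Packer 2 alone: 57 hours; Packer 1 alone: 114 hours.

114 hours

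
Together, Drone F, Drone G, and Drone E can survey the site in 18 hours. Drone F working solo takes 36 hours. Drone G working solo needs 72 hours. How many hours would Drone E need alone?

72 hours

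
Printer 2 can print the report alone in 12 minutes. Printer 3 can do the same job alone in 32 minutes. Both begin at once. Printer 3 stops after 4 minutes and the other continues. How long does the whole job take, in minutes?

21/2 minutes

In the first 4 minutes the combined rate is 11/96, so 11/24 of the job is done, leaving 13/24.
After printer 3 leaves the rate is 1/12 per minute; the remaining 13/24 takes 13/2 minutes.
Total = 4 + 13/2 = 21/2 minutes.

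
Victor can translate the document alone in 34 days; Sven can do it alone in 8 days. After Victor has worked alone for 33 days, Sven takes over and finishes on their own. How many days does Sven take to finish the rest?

4/17 days

In 33 days Victor does 33/34 of the job, leaving 1/34.
Sven works at 1/8 per day, so finishing takes 1/34 ÷ 1/8 = 4/17 days.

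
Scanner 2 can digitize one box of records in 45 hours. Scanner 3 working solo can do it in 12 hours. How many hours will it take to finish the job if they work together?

180/19 hours

Combined rate: 1/45 + 1/12 = (4 + 15)/180 = 19/180 per hour.
Time = 1 ÷ (19/180) = 180/19 hours.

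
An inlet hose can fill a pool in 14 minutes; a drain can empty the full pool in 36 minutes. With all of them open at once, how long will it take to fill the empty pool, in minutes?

Net rate = 1/14 − 1/36 = (18 − 7)/252 = 11/252 per minute.
Filling time = 1 ÷ (11/252) = 252/11 minutes.

252/11 minutes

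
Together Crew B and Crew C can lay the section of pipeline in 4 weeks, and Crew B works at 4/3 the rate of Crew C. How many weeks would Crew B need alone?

Let Crew C's rate be r; then Crew B's rate is (4/3)r, so together (4/3 + 1)r = (7/3)r = 1/4.
Thus r = 3/28 per week.
Crew C alone: 28/3 weeks; Crew B alone: 7 weeks.

7 weeks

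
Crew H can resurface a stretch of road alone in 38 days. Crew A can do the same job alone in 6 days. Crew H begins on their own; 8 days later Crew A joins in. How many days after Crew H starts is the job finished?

133/11 days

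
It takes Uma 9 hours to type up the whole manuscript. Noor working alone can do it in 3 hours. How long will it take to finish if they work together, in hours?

Combined rate: 1/9 + 1/3 = (1 + 3)/9 = 4/9 per hour.
Time = 1 ÷ (4/9) = 9/4 hours.

9/4 hours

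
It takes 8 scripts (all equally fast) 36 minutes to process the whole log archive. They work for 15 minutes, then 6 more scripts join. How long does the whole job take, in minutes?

One script does 1/288 of the job per minute.
After 15 minutes with 8 scripts, 5/12 is done (7/12 left).
With 14 scripts the rate is 14/288 = 7/144, so the rest takes 7/12 ÷ 7/144 = 12 minutes.
Total = 15 + 12 = 27 minutes.

27 minutes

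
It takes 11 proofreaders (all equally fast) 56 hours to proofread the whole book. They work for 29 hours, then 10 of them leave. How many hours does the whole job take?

One proofreader does 1/616 of the job per hour.
After 29 hours with 11 proofreaders, 29/56 is done (27/56 left).
With 1 proofreader the rate is 1/616, so the rest takes 27/56 ÷ 1/616 = 297 hours.
Total = 29 + 297 = 326 hours.

326 hours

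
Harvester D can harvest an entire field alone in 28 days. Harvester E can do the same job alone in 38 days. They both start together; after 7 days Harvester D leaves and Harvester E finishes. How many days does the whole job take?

57/2 days

In the first 7 days the combined rate is 33/532, so 33/76 of the job is done, leaving 43/76.
After Harvester D leaves the rate is 1/38 per day; the remaining 43/76 takes 43/2 days.
Total = 7 + 43/2 = 57/2 days.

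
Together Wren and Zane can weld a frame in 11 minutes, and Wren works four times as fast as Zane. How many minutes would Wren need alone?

55/4 minutes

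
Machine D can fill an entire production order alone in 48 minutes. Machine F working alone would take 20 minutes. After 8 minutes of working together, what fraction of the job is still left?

Combined rate: 1/48 + 1/20 = (5 + 12)/240 = 17/240 per minute.
In 8 minutes they complete 8·17/240 = 17/30 of the job.
So 13/30 remains.

13/30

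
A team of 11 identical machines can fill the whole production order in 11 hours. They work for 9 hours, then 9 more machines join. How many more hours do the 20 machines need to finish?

11/10 hours

One machine does 1/121 of the job per hour.
After 9 hours with 11 machines, 9/11 is done (2/11 left).
With 20 machines the rate is 20/121, so the rest takes 2/11 ÷ 20/121 = 11/10 hours.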